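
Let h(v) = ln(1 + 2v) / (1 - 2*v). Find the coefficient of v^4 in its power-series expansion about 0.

Use 1/(1 - r) = Σ r^k on the denominator, then take the Cauchy product.
So c_4 = h^(4)(0)/4! = 28/3.

28/3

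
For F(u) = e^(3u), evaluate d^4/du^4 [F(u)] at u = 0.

81

Use the known series and substitute for the argument.
From the series, [u^4] F = 27/8; multiply by 4! = 24 to get 81.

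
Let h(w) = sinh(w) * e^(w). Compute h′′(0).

2

Write out both Maclaurin series and multiply, keeping only the needed powers.
From the series, [w^2] h = 1; multiply by 2! = 2 to get 2.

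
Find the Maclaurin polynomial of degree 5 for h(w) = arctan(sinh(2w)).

4*w^5/3 - 4*w^3/3 + 2*w

Compose series: expand the inner function first, then feed it into the outer expansion.
h(0) = 0
h′(0) = 2
h′′(0) = 0
h′′′(0) = -8
h^(4)(0) = 0
h^(5)(0) = 160
Then c_k = h^(k)(0)/k! gives each Taylor coefficient.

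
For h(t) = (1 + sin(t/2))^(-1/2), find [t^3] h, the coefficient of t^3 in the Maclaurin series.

Compose series: expand the inner function first, then feed it into the outer expansion.
[t^0] = 1;  [t^1] = -1/4;  [t^2] = 3/32;  [t^3] = -11/384.
So c_3 = h′′′(0)/3! = -11/384.

-11/384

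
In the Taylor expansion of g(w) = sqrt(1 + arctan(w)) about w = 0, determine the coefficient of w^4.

Compose series: expand the inner function first, then feed it into the outer expansion.
g(0) = 1
g′(0) = 1/2
g′′(0) = -1/4
g′′′(0) = -5/8
g^(4)(0) = 17/16
So c_4 = g^(4)(0)/4! = 17/384.

17/384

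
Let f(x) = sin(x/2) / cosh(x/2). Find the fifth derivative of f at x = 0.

Invert the denominator's series and multiply.
From the series, [x^5] f = 3/320; multiply by 5! = 120 to get 9/8.

9/8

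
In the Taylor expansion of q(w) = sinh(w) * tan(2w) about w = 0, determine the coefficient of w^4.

Multiply the two series term by term and collect like powers.
q(0) = 0
q′(0) = 0
q′′(0) = 4
q′′′(0) = 0
q^(4)(0) = 72

3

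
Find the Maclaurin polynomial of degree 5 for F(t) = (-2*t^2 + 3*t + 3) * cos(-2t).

Shift and add copies of the series according to the polynomial's terms.
F(0) = 3
F′(0) = 3
F′′(0) = -16
F′′′(0) = -36
F^(4)(0) = 144
F^(5)(0) = 240
Then c_k = F^(k)(0)/k! gives each Taylor coefficient.

2*t^5 + 6*t^4 - 6*t^3 - 8*t^2 + 3*t + 3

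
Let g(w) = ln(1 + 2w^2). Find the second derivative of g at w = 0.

From the series, [w^2] g = 2; multiply by 2! = 2 to get 4.

4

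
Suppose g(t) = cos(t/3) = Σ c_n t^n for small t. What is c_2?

Use the known series and substitute for the argument.
[t^0] = 1;  [t^1] = 0;  [t^2] = -1/18.

-1/18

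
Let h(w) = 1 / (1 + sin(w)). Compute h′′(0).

Expand as Σ (-1)^k u^k with u equal to the inner function's series.
The coefficient of w^2 in the expansion is 1, so h′′(0) = 2! * (1) = 2.

2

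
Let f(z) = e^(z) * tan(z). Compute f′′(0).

Expand each factor separately, then convolve coefficients.
From the series, [z^2] f = 1; multiply by 2! = 2 to get 2.

2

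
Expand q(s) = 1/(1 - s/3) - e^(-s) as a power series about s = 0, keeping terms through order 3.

Expand each term separately and add.
q(0) = 0
q′(0) = 4/3
q′′(0) = -7/9
q′′′(0) = 11/9

11*s^3/54 - 7*s^2/18 + 4*s/3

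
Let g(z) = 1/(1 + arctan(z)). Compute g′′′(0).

Compose series: expand the inner function first, then feed it into the outer expansion.
From the series, [z^3] g = -2/3; multiply by 3! = 6 to get -4.

-4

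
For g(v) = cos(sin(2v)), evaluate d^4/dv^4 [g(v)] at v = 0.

Substitute the inner expansion into the outer series and collect powers.
From the series, [v^4] g = 10/3; multiply by 4! = 24 to get 80.

80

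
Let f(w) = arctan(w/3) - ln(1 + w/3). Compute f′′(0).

Expand each term separately and add.
The coefficient of w^2 in the expansion is 1/18, so f′′(0) = 2! * (1/18) = 1/9.

1/9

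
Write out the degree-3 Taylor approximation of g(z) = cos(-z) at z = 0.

1 - z^2/2

g(0) = 1
g′(0) = 0
g′′(0) = -1
g′′′(0) = 0
The Taylor polynomial is Σ g^(k)(0)/k! · z^k.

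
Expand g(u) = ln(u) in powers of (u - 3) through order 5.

(u - 3)^5/1215 - (u - 3)^4/324 + (u - 3)^3/81 - (u - 3)^2/18 + (u - 3)/3 + ln(3)

Use the known series and substitute for the argument.
[(u - 3)^0] = ln(3);  [(u - 3)^1] = 1/3;  [(u - 3)^2] = -1/18;  [(u - 3)^3] = 1/81;  [(u - 3)^4] = -1/324;  [(u - 3)^5] = 1/1215.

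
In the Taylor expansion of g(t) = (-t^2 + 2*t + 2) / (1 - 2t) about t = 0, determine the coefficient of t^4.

Distribute the polynomial across the series and collect like powers.
[t^0] = 2;  [t^1] = 6;  [t^2] = 11;  [t^3] = 22;  [t^4] = 44.

44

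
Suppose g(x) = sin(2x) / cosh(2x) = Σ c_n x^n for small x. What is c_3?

-16/3

Write the quotient as an unknown series and match coefficients against numerator = denominator · series.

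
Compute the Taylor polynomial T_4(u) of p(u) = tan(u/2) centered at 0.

p(0) = 0
p′(0) = 1/2
p′′(0) = 0
p′′′(0) = 1/4
p^(4)(0) = 0

u^3/24 + u/2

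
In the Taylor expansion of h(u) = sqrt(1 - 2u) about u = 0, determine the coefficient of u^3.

h(0) = 1
h′(0) = -1
h′′(0) = -1
h′′′(0) = -3
So c_3 = h′′′(0)/3! = -1/2.

-1/2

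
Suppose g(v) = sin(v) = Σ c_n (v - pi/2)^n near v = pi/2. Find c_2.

-1/2

[(v - pi/2)^0] = 1;  [(v - pi/2)^1] = 0;  [(v - pi/2)^2] = -1/2.
So c_2 = g′′(pi/2)/2! = -1/2.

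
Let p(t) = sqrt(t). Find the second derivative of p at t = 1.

-1/4

Apply the Taylor formula c_k = f^(k)(a)/k!.
The coefficient of (t - 1)^2 in the expansion is -1/8, so p′′(1) = 2! * (-1/8) = -1/4.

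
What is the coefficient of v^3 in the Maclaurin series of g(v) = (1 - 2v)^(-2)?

c_3 = g′′′(0)/3! = 32.

32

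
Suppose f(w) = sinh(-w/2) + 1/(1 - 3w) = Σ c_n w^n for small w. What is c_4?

Combine the two series term by term.
f(0) = 1
f′(0) = 5/2
f′′(0) = 18
f′′′(0) = 1295/8
f^(4)(0) = 1944
Dividing each by k! gives the coefficients c_0, ..., c_4.

81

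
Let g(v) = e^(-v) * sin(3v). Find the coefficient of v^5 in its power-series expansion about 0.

Take the Cauchy product of the two expansions.

-1/10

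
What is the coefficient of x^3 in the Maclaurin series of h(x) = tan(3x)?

9

h(0) = 0
h′(0) = 3
h′′(0) = 0
h′′′(0) = 54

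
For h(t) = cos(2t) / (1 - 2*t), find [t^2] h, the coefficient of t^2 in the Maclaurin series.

Multiply the numerator's expansion by the denominator's geometric series.
h(0) = 1
h′(0) = 2
h′′(0) = 4
So c_2 = h′′(0)/2! = 2.

2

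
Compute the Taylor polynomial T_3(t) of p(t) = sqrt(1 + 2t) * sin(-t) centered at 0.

2*t^3/3 - t^2 - t

Write out both Maclaurin series and multiply, keeping only the needed powers.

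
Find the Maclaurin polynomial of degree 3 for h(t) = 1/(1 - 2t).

Use the known series and substitute for the argument.
[t^0] = 1;  [t^1] = 2;  [t^2] = 4;  [t^3] = 8.

8*t^3 + 4*t^2 + 2*t + 1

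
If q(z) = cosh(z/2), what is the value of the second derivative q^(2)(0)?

1/4

Compute the successive derivatives at the expansion point and divide by k!.
The coefficient of z^2 in the expansion is 1/8, so q′′(0) = 2! * (1/8) = 1/4.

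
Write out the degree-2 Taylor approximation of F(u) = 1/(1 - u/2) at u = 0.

u^2/4 + u/2 + 1

[u^0] = 1;  [u^1] = 1/2;  [u^2] = 1/4.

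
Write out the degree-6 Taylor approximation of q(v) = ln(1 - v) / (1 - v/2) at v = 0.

Expand each factor separately, then convolve coefficients.
q(0) = 0
q′(0) = -1
q′′(0) = -2
q′′′(0) = -5
q^(4)(0) = -16
q^(5)(0) = -64
q^(6)(0) = -312
Then c_k = q^(k)(0)/k! gives each Taylor coefficient.

-13*v^6/30 - 8*v^5/15 - 2*v^4/3 - 5*v^3/6 - v^2 - v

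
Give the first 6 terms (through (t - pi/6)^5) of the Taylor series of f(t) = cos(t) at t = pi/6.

-(t - pi/6)^5/240 + sqrt(3)*(t - pi/6)^4/48 + (t - pi/6)^3/12 - sqrt(3)*(t - pi/6)^2/4 - (t - pi/6)/2 + sqrt(3)/2

[(t - pi/6)^0] = sqrt(3)/2;  [(t - pi/6)^1] = -1/2;  [(t - pi/6)^2] = -sqrt(3)/4;  [(t - pi/6)^3] = 1/12;  [(t - pi/6)^4] = sqrt(3)/48;  [(t - pi/6)^5] = -1/240.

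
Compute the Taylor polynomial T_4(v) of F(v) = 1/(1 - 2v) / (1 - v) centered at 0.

Take the Cauchy product of the two expansions.

31*v^4 + 15*v^3 + 7*v^2 + 3*v + 1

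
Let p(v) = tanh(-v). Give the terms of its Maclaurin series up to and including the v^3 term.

v^3/3 - v

[v^0] = 0;  [v^1] = -1;  [v^2] = 0;  [v^3] = 1/3.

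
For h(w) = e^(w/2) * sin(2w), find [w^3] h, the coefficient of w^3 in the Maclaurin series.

-13/12

Write out both Maclaurin series and multiply, keeping only the needed powers.
So c_3 = h′′′(0)/3! = -13/12.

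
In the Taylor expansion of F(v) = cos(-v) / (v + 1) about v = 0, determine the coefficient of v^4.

Expand 1/(denominator) as a geometric series and multiply by the numerator's series.
F(0) = 1
F′(0) = -1
F′′(0) = 1
F′′′(0) = -3
F^(4)(0) = 13
So c_4 = F^(4)(0)/4! = 13/24.

13/24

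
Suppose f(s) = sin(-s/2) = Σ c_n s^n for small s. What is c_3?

f(0) = 0
f′(0) = -1/2
f′′(0) = 0
f′′′(0) = 1/8
So c_3 = f′′′(0)/3! = 1/48.

1/48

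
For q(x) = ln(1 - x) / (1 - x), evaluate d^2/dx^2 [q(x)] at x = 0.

Multiply the two series term by term and collect like powers.
The coefficient of x^2 in the expansion is -3/2, so q′′(0) = 2! * (-3/2) = -3.

-3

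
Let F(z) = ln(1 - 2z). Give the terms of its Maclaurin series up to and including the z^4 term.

-4*z^4 - 8*z^3/3 - 2*z^2 - 2*z

F(0) = 0
F′(0) = -2
F′′(0) = -4
F′′′(0) = -16
F^(4)(0) = -96
Dividing each by k! gives the coefficients c_0, ..., c_4.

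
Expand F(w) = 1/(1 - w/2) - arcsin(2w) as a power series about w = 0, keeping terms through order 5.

-379*w^5/160 + w^4/16 - 29*w^3/24 + w^2/4 - 3*w/2 + 1

Combine the two series term by term.
F(0) = 1
F′(0) = -3/2
F′′(0) = 1/2
F′′′(0) = -29/4
F^(4)(0) = 3/2
F^(5)(0) = -1137/4
Then c_k = F^(k)(0)/k! gives each Taylor coefficient.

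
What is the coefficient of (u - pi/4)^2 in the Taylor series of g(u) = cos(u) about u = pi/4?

Apply the Taylor formula c_k = f^(k)(a)/k!.
g(pi/4) = sqrt(2)/2
g′(pi/4) = -sqrt(2)/2
g′′(pi/4) = -sqrt(2)/2
Dividing each by k! gives the coefficients c_0, ..., c_2.

-sqrt(2)/4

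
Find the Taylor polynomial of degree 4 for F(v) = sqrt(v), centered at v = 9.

F(9) = 3
F′(9) = 1/6
F′′(9) = -1/108
F′′′(9) = 1/648
F^(4)(9) = -5/11664
Then c_k = F^(k)(9)/k! gives each Taylor coefficient.

-5*(v - 9)^4/279936 + (v - 9)^3/3888 - (v - 9)^2/216 + (v - 9)/6 + 3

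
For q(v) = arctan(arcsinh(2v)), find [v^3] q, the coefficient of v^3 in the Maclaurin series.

Let u equal the inner series; expand the outer function in u and truncate.
q(0) = 0
q′(0) = 2
q′′(0) = 0
q′′′(0) = -24
The Taylor polynomial is Σ q^(k)(0)/k! · v^k.

-4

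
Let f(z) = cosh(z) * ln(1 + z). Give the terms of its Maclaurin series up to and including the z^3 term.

Multiply the two series term by term and collect like powers.

5*z^3/6 - z^2/2 + z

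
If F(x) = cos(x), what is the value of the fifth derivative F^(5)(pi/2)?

-1

The coefficient of (x - pi/2)^5 in the expansion is -1/120, so F^(5)(pi/2) = 5! * (-1/120) = -1.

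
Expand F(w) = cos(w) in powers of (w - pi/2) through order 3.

Compute the successive derivatives at the expansion point and divide by k!.
F(pi/2) = 0
F′(pi/2) = -1
F′′(pi/2) = 0
F′′′(pi/2) = 1

(w - pi/2)^3/6 - (w - pi/2)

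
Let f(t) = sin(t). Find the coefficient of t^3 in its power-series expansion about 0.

Use the known series and substitute for the argument.
[t^0] = 0;  [t^1] = 1;  [t^2] = 0;  [t^3] = -1/6.
So c_3 = f′′′(0)/3! = -1/6.

-1/6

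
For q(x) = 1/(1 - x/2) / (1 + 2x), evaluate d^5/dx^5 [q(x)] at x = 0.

-12285/4

Expand each factor separately, then convolve coefficients.
The coefficient of x^5 in the expansion is -819/32, so q^(5)(0) = 5! * (-819/32) = -12285/4.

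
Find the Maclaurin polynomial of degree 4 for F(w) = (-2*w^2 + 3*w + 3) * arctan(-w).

Multiply each power in the prefactor through the base expansion.
F(0) = 0
F′(0) = -3
F′′(0) = -6
F′′′(0) = 18
F^(4)(0) = 24

w^4 + 3*w^3 - 3*w^2 - 3*w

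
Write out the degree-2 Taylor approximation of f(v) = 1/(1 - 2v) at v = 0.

[v^0] = 1;  [v^1] = 2;  [v^2] = 4.

4*v^2 + 2*v + 1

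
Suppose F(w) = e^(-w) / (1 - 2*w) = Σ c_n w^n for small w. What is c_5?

2329/120

Use 1/(1 - r) = Σ r^k on the denominator, then take the Cauchy product.
F(0) = 1
F′(0) = 1
F′′(0) = 5
F′′′(0) = 29
F^(4)(0) = 233
F^(5)(0) = 2329
Dividing each by k! gives the coefficients c_0, ..., c_5.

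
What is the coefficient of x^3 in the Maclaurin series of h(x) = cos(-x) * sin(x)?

Write out both Maclaurin series and multiply, keeping only the needed powers.
h(0) = 0
h′(0) = 1
h′′(0) = 0
h′′′(0) = -4

-2/3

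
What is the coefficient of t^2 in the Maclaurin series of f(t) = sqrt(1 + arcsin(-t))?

Plug the Maclaurin series of the inner function into that of the outer and collect terms.

-1/8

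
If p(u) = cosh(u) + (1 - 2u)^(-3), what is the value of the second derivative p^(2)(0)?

49

Combine the two series term by term.
The coefficient of u^2 in the expansion is 49/2, so p′′(0) = 2! * (49/2) = 49.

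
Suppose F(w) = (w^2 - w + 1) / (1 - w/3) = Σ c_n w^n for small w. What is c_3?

Distribute the polynomial across the series and collect like powers.
F(0) = 1
F′(0) = -2/3
F′′(0) = 14/9
F′′′(0) = 14/9
So c_3 = F′′′(0)/3! = 7/27.

7/27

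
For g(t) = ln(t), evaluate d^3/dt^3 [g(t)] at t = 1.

2

From the series, [(t - 1)^3] g = 1/3; multiply by 3! = 6 to get 2.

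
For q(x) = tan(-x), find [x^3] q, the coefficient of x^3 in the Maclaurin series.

-1/3

Differentiate repeatedly and evaluate at the center.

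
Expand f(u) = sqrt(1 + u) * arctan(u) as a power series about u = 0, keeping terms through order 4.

-5*u^4/48 - 11*u^3/24 + u^2/2 + u

Take the Cauchy product of the two expansions.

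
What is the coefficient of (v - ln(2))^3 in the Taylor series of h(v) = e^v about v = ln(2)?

1/3

h(ln(2)) = 2
h′(ln(2)) = 2
h′′(ln(2)) = 2
h′′′(ln(2)) = 2
So c_3 = h′′′(ln(2))/3! = 1/3.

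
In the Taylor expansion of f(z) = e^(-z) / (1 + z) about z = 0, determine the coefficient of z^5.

-163/60

Expand each factor separately, then convolve coefficients.
f(0) = 1
f′(0) = -2
f′′(0) = 5
f′′′(0) = -16
f^(4)(0) = 65
f^(5)(0) = -326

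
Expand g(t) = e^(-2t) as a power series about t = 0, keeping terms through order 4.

Differentiate repeatedly and evaluate at the center.

2*t^4/3 - 4*t^3/3 + 2*t^2 - 2*t + 1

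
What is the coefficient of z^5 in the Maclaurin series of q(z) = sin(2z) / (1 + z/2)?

Take the Cauchy product of the two expansions.
q(0) = 0
q′(0) = 2
q′′(0) = -2
q′′′(0) = -5
q^(4)(0) = 10
q^(5)(0) = 7
So c_5 = q^(5)(0)/5! = 7/120.

7/120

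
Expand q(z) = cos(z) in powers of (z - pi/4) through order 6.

-sqrt(2)*(z - pi/4)^6/1440 - sqrt(2)*(z - pi/4)^5/240 + sqrt(2)*(z - pi/4)^4/48 + sqrt(2)*(z - pi/4)^3/12 - sqrt(2)*(z - pi/4)^2/4 - sqrt(2)*(z - pi/4)/2 + sqrt(2)/2

q(pi/4) = sqrt(2)/2
q′(pi/4) = -sqrt(2)/2
q′′(pi/4) = -sqrt(2)/2
q′′′(pi/4) = sqrt(2)/2
q^(4)(pi/4) = sqrt(2)/2
q^(5)(pi/4) = -sqrt(2)/2
q^(6)(pi/4) = -sqrt(2)/2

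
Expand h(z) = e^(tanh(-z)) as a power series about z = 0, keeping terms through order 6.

97*z^6/720 + z^5/40 - 7*z^4/24 + z^3/6 + z^2/2 - z + 1

Plug the Maclaurin series of the inner function into that of the outer and collect terms.
h(0) = 1
h′(0) = -1
h′′(0) = 1
h′′′(0) = 1
h^(4)(0) = -7
h^(5)(0) = 3
h^(6)(0) = 97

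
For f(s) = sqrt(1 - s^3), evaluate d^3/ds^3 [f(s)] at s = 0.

The coefficient of s^3 in the expansion is -1/2, so f′′′(0) = 3! * (-1/2) = -3.

-3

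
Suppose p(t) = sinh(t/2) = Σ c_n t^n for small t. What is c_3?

1/48

p(0) = 0
p′(0) = 1/2
p′′(0) = 0
p′′′(0) = 1/8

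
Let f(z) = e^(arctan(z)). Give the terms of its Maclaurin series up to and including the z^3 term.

-z^3/6 + z^2/2 + z + 1

Let u equal the inner series; expand the outer function in u and truncate.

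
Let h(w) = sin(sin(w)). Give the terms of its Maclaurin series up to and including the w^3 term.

-w^3/3 + w

Substitute the inner expansion into the outer series and collect powers.
h(0) = 0
h′(0) = 1
h′′(0) = 0
h′′′(0) = -2
Dividing each by k! gives the coefficients c_0, ..., c_3.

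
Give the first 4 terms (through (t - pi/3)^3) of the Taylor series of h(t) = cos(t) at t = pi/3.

sqrt(3)*(t - pi/3)^3/12 - (t - pi/3)^2/4 - sqrt(3)*(t - pi/3)/2 + 1/2

h(pi/3) = 1/2
h′(pi/3) = -sqrt(3)/2
h′′(pi/3) = -1/2
h′′′(pi/3) = sqrt(3)/2
The Taylor polynomial is Σ h^(k)(pi/3)/k! · (t - pi/3)^k.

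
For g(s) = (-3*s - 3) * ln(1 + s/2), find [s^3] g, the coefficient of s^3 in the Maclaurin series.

1/4

Shift and add copies of the series according to the polynomial's terms.
[s^0] = 0;  [s^1] = -3/2;  [s^2] = -9/8;  [s^3] = 1/4.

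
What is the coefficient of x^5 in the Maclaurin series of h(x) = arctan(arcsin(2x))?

Let u equal the inner series; expand the outer function in u and truncate.
h(0) = 0
h′(0) = 2
h′′(0) = 0
h′′′(0) = -8
h^(4)(0) = 0
h^(5)(0) = 416
So c_5 = h^(5)(0)/5! = 52/15.

52/15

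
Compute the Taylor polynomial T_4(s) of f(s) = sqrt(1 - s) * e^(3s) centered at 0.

Expand each factor separately, then convolve coefficients.
f(0) = 1
f′(0) = 5/2
f′′(0) = 23/4
f′′′(0) = 87/8
f^(4)(0) = 129/16
The Taylor polynomial is Σ f^(k)(0)/k! · s^k.

43*s^4/128 + 29*s^3/16 + 23*s^2/8 + 5*s/2 + 1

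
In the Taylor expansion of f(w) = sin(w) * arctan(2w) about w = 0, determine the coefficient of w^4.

Take the Cauchy product of the two expansions.
f(0) = 0
f′(0) = 0
f′′(0) = 4
f′′′(0) = 0
f^(4)(0) = -72

-3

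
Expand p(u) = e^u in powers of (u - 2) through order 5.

(u - 2)^5*e^(2)/120 + (u - 2)^4*e^(2)/24 + (u - 2)^3*e^(2)/6 + (u - 2)^2*e^(2)/2 + (u - 2)*e^(2) + e^(2)

Differentiate repeatedly and evaluate at the center.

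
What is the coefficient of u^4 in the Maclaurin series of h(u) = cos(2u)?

c_4 = h^(4)(0)/4! = 2/3.

2/3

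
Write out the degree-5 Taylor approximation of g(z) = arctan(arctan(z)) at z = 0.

Let u equal the inner series; expand the outer function in u and truncate.
g(0) = 0
g′(0) = 1
g′′(0) = 0
g′′′(0) = -4
g^(4)(0) = 0
g^(5)(0) = 88

11*z^5/15 - 2*z^3/3 + z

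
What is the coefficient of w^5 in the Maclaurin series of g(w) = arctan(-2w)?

Apply the Taylor formula c_k = f^(k)(a)/k!.
g(0) = 0
g′(0) = -2
g′′(0) = 0
g′′′(0) = 16
g^(4)(0) = 0
g^(5)(0) = -768
The Taylor polynomial is Σ g^(k)(0)/k! · w^k.

-32/5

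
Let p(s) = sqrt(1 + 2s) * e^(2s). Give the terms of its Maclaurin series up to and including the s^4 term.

11*s^4/8 + 17*s^3/6 + 7*s^2/2 + 3*s + 1

Take the Cauchy product of the two expansions.
[s^0] = 1;  [s^1] = 3;  [s^2] = 7/2;  [s^3] = 17/6;  [s^4] = 11/8.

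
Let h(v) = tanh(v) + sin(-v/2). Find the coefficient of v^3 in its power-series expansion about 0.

Add the two expansions coefficient-wise.

-5/16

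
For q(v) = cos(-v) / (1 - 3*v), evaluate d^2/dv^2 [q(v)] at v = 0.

Multiply the numerator's expansion by the denominator's geometric series.
The coefficient of v^2 in the expansion is 17/2, so q′′(0) = 2! * (17/2) = 17.

17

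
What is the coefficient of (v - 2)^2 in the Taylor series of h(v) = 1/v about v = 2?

h(2) = 1/2
h′(2) = -1/4
h′′(2) = 1/4
So c_2 = h′′(2)/2! = 1/8.

1/8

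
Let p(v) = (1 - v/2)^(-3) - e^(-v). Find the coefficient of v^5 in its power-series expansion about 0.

Combine the two series term by term.
p(0) = 0
p′(0) = 5/2
p′′(0) = 2
p′′′(0) = 17/2
p^(4)(0) = 43/2
p^(5)(0) = 319/4

319/480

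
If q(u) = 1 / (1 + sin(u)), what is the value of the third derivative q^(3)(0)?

Use the geometric series for the reciprocal, then substitute.
The coefficient of u^3 in the expansion is -5/6, so q′′′(0) = 3! * (-5/6) = -5.

-5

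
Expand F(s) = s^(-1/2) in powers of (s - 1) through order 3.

-5*(s - 1)^3/16 + 3*(s - 1)^2/8 - (s - 1)/2 + 1

F(1) = 1
F′(1) = -1/2
F′′(1) = 3/4
F′′′(1) = -15/8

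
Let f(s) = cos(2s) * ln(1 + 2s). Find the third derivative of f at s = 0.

Multiply the two series term by term and collect like powers.
The coefficient of s^3 in the expansion is -4/3, so f′′′(0) = 3! * (-4/3) = -8.

-8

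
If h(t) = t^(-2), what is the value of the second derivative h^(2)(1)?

From the series, [(t - 1)^2] h = 3; multiply by 2! = 2 to get 6.

6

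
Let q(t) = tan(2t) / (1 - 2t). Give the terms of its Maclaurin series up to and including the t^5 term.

704*t^5/15 + 64*t^4/3 + 32*t^3/3 + 4*t^2 + 2*t

Multiply the two series term by term and collect like powers.
q(0) = 0
q′(0) = 2
q′′(0) = 8
q′′′(0) = 64
q^(4)(0) = 512
q^(5)(0) = 5632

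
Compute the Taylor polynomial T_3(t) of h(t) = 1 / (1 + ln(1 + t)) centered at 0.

Expand as Σ (-1)^k u^k with u equal to the inner function's series.
h(0) = 1
h′(0) = -1
h′′(0) = 3
h′′′(0) = -14

-7*t^3/3 + 3*t^2/2 - t + 1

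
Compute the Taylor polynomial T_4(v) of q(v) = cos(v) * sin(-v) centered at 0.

Take the Cauchy product of the two expansions.
q(0) = 0
q′(0) = -1
q′′(0) = 0
q′′′(0) = 4
q^(4)(0) = 0

2*v^3/3 - v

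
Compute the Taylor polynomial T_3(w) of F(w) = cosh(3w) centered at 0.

9*w^2/2 + 1

F(0) = 1
F′(0) = 0
F′′(0) = 9
F′′′(0) = 0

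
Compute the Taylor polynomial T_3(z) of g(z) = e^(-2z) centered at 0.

[z^0] = 1;  [z^1] = -2;  [z^2] = 2;  [z^3] = -4/3.

-4*z^3/3 + 2*z^2 - 2*z + 1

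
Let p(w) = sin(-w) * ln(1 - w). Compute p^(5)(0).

20

Take the Cauchy product of the two expansions.
The coefficient of w^5 in the expansion is 1/6, so p^(5)(0) = 5! * (1/6) = 20.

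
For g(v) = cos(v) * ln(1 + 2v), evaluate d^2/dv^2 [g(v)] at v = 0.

Write out both Maclaurin series and multiply, keeping only the needed powers.
From the series, [v^2] g = -2; multiply by 2! = 2 to get -4.

-4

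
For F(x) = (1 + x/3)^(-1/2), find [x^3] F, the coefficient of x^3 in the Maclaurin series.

-5/432

Apply the Taylor formula c_k = f^(k)(a)/k!.
F(0) = 1
F′(0) = -1/6
F′′(0) = 1/12
F′′′(0) = -5/72
Then c_k = F^(k)(0)/k! gives each Taylor coefficient.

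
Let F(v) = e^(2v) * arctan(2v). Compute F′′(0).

Multiply the two series term by term and collect like powers.
The coefficient of v^2 in the expansion is 4, so F′′(0) = 2! * (4) = 8.

8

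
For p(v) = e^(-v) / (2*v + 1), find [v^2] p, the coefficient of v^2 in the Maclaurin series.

13/2

Multiply the numerator's expansion by the denominator's geometric series.
So c_2 = p′′(0)/2! = 13/2.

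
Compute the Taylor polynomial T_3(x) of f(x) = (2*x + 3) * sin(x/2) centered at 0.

Shift and add copies of the series according to the polynomial's terms.
[x^0] = 0;  [x^1] = 3/2;  [x^2] = 1;  [x^3] = -1/16.

-x^3/16 + x^2 + 3*x/2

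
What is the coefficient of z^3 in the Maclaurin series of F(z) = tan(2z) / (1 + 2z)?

Multiply the two series term by term and collect like powers.
So c_3 = F′′′(0)/3! = 32/3.

32/3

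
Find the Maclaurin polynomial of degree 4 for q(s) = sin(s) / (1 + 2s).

Write out both Maclaurin series and multiply, keeping only the needed powers.
q(0) = 0
q′(0) = 1
q′′(0) = -4
q′′′(0) = 23
q^(4)(0) = -184
Dividing each by k! gives the coefficients c_0, ..., c_4.

-23*s^4/3 + 23*s^3/6 - 2*s^2 + s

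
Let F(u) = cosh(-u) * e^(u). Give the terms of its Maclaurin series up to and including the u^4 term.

Write out both Maclaurin series and multiply, keeping only the needed powers.
F(0) = 1
F′(0) = 1
F′′(0) = 2
F′′′(0) = 4
F^(4)(0) = 8

u^4/3 + 2*u^3/3 + u^2 + u + 1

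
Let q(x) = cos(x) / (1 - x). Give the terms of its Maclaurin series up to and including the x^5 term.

13*x^5/24 + 13*x^4/24 + x^3/2 + x^2/2 + x + 1

Use 1/(1 - r) = Σ r^k on the denominator, then take the Cauchy product.
q(0) = 1
q′(0) = 1
q′′(0) = 1
q′′′(0) = 3
q^(4)(0) = 13
q^(5)(0) = 65
Then c_k = q^(k)(0)/k! gives each Taylor coefficient.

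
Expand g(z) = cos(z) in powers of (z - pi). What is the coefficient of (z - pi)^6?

1/720

Use the known series and substitute for the argument.
g(pi) = -1
g′(pi) = 0
g′′(pi) = 1
g′′′(pi) = 0
g^(4)(pi) = -1
g^(5)(pi) = 0
g^(6)(pi) = 1
So c_6 = g^(6)(pi)/6! = 1/720.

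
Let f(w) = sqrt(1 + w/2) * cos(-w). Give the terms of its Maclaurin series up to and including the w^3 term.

-15*w^3/128 - 17*w^2/32 + w/4 + 1

Write out both Maclaurin series and multiply, keeping only the needed powers.
f(0) = 1
f′(0) = 1/4
f′′(0) = -17/16
f′′′(0) = -45/64
Then c_k = f^(k)(0)/k! gives each Taylor coefficient.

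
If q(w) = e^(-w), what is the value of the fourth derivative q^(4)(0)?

1

Apply the Taylor formula c_k = f^(k)(a)/k!.
The coefficient of w^4 in the expansion is 1/24, so q^(4)(0) = 4! * (1/24) = 1.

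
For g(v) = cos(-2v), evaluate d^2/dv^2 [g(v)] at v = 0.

-4

From the series, [v^2] g = -2; multiply by 2! = 2 to get -4.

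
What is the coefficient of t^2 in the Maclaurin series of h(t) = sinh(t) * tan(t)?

1

Take the Cauchy product of the two expansions.
[t^0] = 0;  [t^1] = 0;  [t^2] = 1.
So c_2 = h′′(0)/2! = 1.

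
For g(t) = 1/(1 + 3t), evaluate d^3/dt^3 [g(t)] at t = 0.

The coefficient of t^3 in the expansion is -27, so g′′′(0) = 3! * (-27) = -162.

-162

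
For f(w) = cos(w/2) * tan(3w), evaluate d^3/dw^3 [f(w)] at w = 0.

Take the Cauchy product of the two expansions.
From the series, [w^3] f = 69/8; multiply by 3! = 6 to get 207/4.

207/4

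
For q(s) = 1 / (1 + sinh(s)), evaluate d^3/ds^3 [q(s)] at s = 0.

Write 1/(1+u) = 1 - u + u^2 - u^3 + ... and substitute the series for u.
From the series, [s^3] q = -7/6; multiply by 3! = 6 to get -7.

-7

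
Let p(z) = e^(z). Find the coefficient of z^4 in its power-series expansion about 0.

Compute the successive derivatives at the expansion point and divide by k!.
So c_4 = p^(4)(0)/4! = 1/24.

1/24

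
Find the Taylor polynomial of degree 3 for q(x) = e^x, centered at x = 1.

Apply the Taylor formula c_k = f^(k)(a)/k!.
[(x - 1)^0] = e;  [(x - 1)^1] = e;  [(x - 1)^2] = e/2;  [(x - 1)^3] = e/6.

e*(x - 1)^3/6 + e*(x - 1)^2/2 + e*(x - 1) + e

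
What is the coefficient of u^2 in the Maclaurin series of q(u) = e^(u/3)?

1/18

Compute the successive derivatives at the expansion point and divide by k!.
q(0) = 1
q′(0) = 1/3
q′′(0) = 1/9
Then c_k = q^(k)(0)/k! gives each Taylor coefficient.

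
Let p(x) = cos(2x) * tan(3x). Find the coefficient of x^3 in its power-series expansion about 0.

3

Multiply the two series term by term and collect like powers.
p(0) = 0
p′(0) = 3
p′′(0) = 0
p′′′(0) = 18
Dividing each by k! gives the coefficients c_0, ..., c_3.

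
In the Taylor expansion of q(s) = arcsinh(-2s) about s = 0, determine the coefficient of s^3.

[s^0] = 0;  [s^1] = -2;  [s^2] = 0;  [s^3] = 4/3.

4/3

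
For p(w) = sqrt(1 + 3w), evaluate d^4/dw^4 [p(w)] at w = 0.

-1215/16

From the series, [w^4] p = -405/128; multiply by 4! = 24 to get -1215/16.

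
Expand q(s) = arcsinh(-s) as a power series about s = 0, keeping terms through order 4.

s^3/6 - s

Compute the successive derivatives at the expansion point and divide by k!.
q(0) = 0
q′(0) = -1
q′′(0) = 0
q′′′(0) = 1
q^(4)(0) = 0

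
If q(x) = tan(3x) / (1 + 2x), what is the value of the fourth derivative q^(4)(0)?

Take the Cauchy product of the two expansions.
The coefficient of x^4 in the expansion is -42, so q^(4)(0) = 4! * (-42) = -1008.

-1008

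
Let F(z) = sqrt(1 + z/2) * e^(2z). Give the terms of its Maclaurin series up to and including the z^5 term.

Multiply the two series term by term and collect like powers.
F(0) = 1
F′(0) = 9/4
F′′(0) = 79/16
F′′′(0) = 683/64
F^(4)(0) = 5841/256
F^(5)(0) = 49553/1024
Then c_k = F^(k)(0)/k! gives each Taylor coefficient.

49553*z^5/122880 + 1947*z^4/2048 + 683*z^3/384 + 79*z^2/32 + 9*z/4 + 1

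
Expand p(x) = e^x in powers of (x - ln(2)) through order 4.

(x - ln(2))^4/12 + (x - ln(2))^3/3 + (x - ln(2))^2 + 2*(x - ln(2)) + 2

[(x - ln(2))^0] = 2;  [(x - ln(2))^1] = 2;  [(x - ln(2))^2] = 1;  [(x - ln(2))^3] = 1/3;  [(x - ln(2))^4] = 1/12.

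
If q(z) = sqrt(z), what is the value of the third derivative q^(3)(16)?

3/8192

The coefficient of (z - 16)^3 in the expansion is 1/16384, so q′′′(16) = 3! * (1/16384) = 3/8192.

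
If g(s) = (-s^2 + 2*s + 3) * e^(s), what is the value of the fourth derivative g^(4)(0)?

-1

Multiply each power in the prefactor through the base expansion.
The coefficient of s^4 in the expansion is -1/24, so g^(4)(0) = 4! * (-1/24) = -1.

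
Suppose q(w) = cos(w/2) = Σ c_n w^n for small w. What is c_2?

-1/8

q(0) = 1
q′(0) = 0
q′′(0) = -1/4
So c_2 = q′′(0)/2! = -1/8.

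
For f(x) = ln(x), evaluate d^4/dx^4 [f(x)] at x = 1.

Apply the Taylor formula c_k = f^(k)(a)/k!.
From the series, [(x - 1)^4] f = -1/4; multiply by 4! = 24 to get -6.

-6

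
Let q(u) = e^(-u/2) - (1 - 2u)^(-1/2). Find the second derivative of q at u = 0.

-11/4

Add the two expansions coefficient-wise.
From the series, [u^2] q = -11/8; multiply by 2! = 2 to get -11/4.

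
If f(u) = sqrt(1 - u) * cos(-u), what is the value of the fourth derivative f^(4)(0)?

25/16

Take the Cauchy product of the two expansions.
From the series, [u^4] f = 25/384; multiply by 4! = 24 to get 25/16.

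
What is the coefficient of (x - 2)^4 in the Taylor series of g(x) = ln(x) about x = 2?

[(x - 2)^0] = ln(2);  [(x - 2)^1] = 1/2;  [(x - 2)^2] = -1/8;  [(x - 2)^3] = 1/24;  [(x - 2)^4] = -1/64.
So c_4 = g^(4)(2)/4! = -1/64.

-1/64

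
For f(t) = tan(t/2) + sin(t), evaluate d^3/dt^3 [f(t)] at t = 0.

Combine the two series term by term.
From the series, [t^3] f = -1/8; multiply by 3! = 6 to get -3/4.

-3/4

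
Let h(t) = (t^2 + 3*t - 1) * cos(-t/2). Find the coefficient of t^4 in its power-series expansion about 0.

-49/384

Multiply each power in the prefactor through the base expansion.
So c_4 = h^(4)(0)/4! = -49/384.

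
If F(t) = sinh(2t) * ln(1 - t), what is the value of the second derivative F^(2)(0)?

Write out both Maclaurin series and multiply, keeping only the needed powers.
The coefficient of t^2 in the expansion is -2, so F′′(0) = 2! * (-2) = -4.

-4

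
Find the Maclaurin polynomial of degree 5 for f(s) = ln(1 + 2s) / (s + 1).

Multiply the numerator's expansion by the denominator's geometric series.
f(0) = 0
f′(0) = 2
f′′(0) = -8
f′′′(0) = 40
f^(4)(0) = -256
f^(5)(0) = 2048

256*s^5/15 - 32*s^4/3 + 20*s^3/3 - 4*s^2 + 2*s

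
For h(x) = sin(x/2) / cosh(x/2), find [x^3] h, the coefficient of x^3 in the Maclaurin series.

-1/12

Write the quotient as an unknown series and match coefficients against numerator = denominator · series.
h(0) = 0
h′(0) = 1/2
h′′(0) = 0
h′′′(0) = -1/2
So c_3 = h′′′(0)/3! = -1/12.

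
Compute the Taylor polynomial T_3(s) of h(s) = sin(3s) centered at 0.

Compute the successive derivatives at the expansion point and divide by k!.

-9*s^3/2 + 3*s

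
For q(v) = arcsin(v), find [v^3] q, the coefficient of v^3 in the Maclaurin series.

[v^0] = 0;  [v^1] = 1;  [v^2] = 0;  [v^3] = 1/6.
So c_3 = q′′′(0)/3! = 1/6.

1/6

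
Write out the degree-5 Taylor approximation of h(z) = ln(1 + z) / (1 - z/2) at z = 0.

19*z^5/120 - z^4/12 + z^3/3 + z

Multiply the two series term by term and collect like powers.
[z^0] = 0;  [z^1] = 1;  [z^2] = 0;  [z^3] = 1/3;  [z^4] = -1/12;  [z^5] = 19/120.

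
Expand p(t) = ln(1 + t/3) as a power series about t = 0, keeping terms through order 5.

t^5/1215 - t^4/324 + t^3/81 - t^2/18 + t/3

Use the known series and substitute for the argument.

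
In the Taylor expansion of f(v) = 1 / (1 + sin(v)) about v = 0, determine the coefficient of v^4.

Write 1/(1+u) = 1 - u + u^2 - u^3 + ... and substitute the series for u.
[v^0] = 1;  [v^1] = -1;  [v^2] = 1;  [v^3] = -5/6;  [v^4] = 2/3.
So c_4 = f^(4)(0)/4! = 2/3.

2/3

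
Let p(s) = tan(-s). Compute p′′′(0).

-2

From the series, [s^3] p = -1/3; multiply by 3! = 6 to get -2.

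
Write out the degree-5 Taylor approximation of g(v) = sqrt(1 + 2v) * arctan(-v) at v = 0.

Write out both Maclaurin series and multiply, keeping only the needed powers.
g(0) = 0
g′(0) = -1
g′′(0) = -2
g′′′(0) = 5
g^(4)(0) = -4
g^(5)(0) = 31

31*v^5/120 - v^4/6 + 5*v^3/6 - v^2 - v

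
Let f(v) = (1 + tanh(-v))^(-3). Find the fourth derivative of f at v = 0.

Let u equal the inner series; expand the outer function in u and truncate.
The coefficient of v^4 in the expansion is 11, so f^(4)(0) = 4! * (11) = 264.

264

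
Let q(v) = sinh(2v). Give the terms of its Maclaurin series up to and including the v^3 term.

Use the known series and substitute for the argument.

4*v^3/3 + 2*v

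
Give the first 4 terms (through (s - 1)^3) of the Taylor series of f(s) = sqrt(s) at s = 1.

(s - 1)^3/16 - (s - 1)^2/8 + (s - 1)/2 + 1

f(1) = 1
f′(1) = 1/2
f′′(1) = -1/4
f′′′(1) = 3/8
The Taylor polynomial is Σ f^(k)(1)/k! · (s - 1)^k.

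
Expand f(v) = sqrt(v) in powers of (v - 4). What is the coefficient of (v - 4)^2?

f(4) = 2
f′(4) = 1/4
f′′(4) = -1/32
The Taylor polynomial is Σ f^(k)(4)/k! · (v - 4)^k.

-1/64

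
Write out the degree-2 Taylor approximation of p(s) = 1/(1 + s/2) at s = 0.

s^2/4 - s/2 + 1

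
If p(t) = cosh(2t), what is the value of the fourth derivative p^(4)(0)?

16

From the series, [t^4] p = 2/3; multiply by 4! = 24 to get 16.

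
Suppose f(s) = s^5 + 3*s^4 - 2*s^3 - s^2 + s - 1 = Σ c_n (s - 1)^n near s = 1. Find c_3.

20

Differentiate repeatedly and evaluate at the center.
So c_3 = f′′′(1)/3! = 20.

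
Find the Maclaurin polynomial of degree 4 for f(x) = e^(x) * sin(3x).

Expand each factor separately, then convolve coefficients.
f(0) = 0
f′(0) = 3
f′′(0) = 6
f′′′(0) = -18
f^(4)(0) = -96
Then c_k = f^(k)(0)/k! gives each Taylor coefficient.

-4*x^4 - 3*x^3 + 3*x^2 + 3*x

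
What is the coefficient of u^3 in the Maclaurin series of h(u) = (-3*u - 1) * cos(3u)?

27/2

Shift and add copies of the series according to the polynomial's terms.
h(0) = -1
h′(0) = -3
h′′(0) = 9
h′′′(0) = 81
So c_3 = h′′′(0)/3! = 27/2.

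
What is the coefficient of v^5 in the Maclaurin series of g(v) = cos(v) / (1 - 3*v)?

Use 1/(1 - r) = Σ r^k on the denominator, then take the Cauchy product.
g(0) = 1
g′(0) = 3
g′′(0) = 17
g′′′(0) = 153
g^(4)(0) = 1837
g^(5)(0) = 27555
So c_5 = g^(5)(0)/5! = 1837/8.

1837/8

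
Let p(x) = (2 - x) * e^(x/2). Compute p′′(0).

-1/2

Distribute the polynomial across the series and collect like powers.
The coefficient of x^2 in the expansion is -1/4, so p′′(0) = 2! * (-1/4) = -1/2.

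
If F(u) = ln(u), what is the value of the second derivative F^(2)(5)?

From the series, [(u - 5)^2] F = -1/50; multiply by 2! = 2 to get -1/25.

-1/25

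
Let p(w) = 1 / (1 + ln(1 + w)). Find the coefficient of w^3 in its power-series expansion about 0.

Expand as Σ (-1)^k u^k with u equal to the inner function's series.
[w^0] = 1;  [w^1] = -1;  [w^2] = 3/2;  [w^3] = -7/3.

-7/3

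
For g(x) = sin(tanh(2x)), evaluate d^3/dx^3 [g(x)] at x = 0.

Substitute the inner expansion into the outer series and collect powers.
From the series, [x^3] g = -4; multiply by 3! = 6 to get -24.

-24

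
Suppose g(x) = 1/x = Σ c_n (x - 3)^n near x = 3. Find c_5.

-1/729

Use the known series and substitute for the argument.
g(3) = 1/3
g′(3) = -1/9
g′′(3) = 2/27
g′′′(3) = -2/27
g^(4)(3) = 8/81
g^(5)(3) = -40/243
So c_5 = g^(5)(3)/5! = -1/729.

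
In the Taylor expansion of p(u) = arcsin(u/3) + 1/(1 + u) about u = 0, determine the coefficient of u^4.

Add the two expansions coefficient-wise.
[u^0] = 1;  [u^1] = -2/3;  [u^2] = 1;  [u^3] = -161/162;  [u^4] = 1.
So c_4 = p^(4)(0)/4! = 1.

1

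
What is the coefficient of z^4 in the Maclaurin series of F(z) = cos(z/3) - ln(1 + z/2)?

251/15552

Combine the two series term by term.
F(0) = 1
F′(0) = -1/2
F′′(0) = 5/36
F′′′(0) = -1/4
F^(4)(0) = 251/648
Dividing each by k! gives the coefficients c_0, ..., c_4.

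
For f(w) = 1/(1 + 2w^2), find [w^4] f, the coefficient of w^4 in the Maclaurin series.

f(0) = 1
f′(0) = 0
f′′(0) = -4
f′′′(0) = 0
f^(4)(0) = 96
So c_4 = f^(4)(0)/4! = 4.

4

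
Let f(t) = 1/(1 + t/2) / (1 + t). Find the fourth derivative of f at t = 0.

93/2

Multiply the two series term by term and collect like powers.
The coefficient of t^4 in the expansion is 31/16, so f^(4)(0) = 4! * (31/16) = 93/2.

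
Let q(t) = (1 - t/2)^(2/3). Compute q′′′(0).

-1/27

The coefficient of t^3 in the expansion is -1/162, so q′′′(0) = 3! * (-1/162) = -1/27.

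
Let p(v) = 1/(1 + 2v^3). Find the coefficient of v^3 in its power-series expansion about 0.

p(0) = 1
p′(0) = 0
p′′(0) = 0
p′′′(0) = -12
So c_3 = p′′′(0)/3! = -2.

-2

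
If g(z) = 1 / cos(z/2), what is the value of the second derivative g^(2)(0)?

1/4

Write the quotient as an unknown series and match coefficients against numerator = denominator · series.
The coefficient of z^2 in the expansion is 1/8, so g′′(0) = 2! * (1/8) = 1/4.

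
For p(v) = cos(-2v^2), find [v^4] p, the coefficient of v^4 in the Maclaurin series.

-2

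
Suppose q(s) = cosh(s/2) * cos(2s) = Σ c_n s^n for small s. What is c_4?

161/384

Take the Cauchy product of the two expansions.
q(0) = 1
q′(0) = 0
q′′(0) = -15/4
q′′′(0) = 0
q^(4)(0) = 161/16
Dividing each by k! gives the coefficients c_0, ..., c_4.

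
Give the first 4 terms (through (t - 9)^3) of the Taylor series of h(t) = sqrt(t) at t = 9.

Apply the Taylor formula c_k = f^(k)(a)/k!.
h(9) = 3
h′(9) = 1/6
h′′(9) = -1/108
h′′′(9) = 1/648
Dividing each by k! gives the coefficients c_0, ..., c_3.

(t - 9)^3/3888 - (t - 9)^2/216 + (t - 9)/6 + 3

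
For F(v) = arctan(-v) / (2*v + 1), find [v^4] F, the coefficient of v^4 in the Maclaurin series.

Use 1/(1 - r) = Σ r^k on the denominator, then take the Cauchy product.

22/3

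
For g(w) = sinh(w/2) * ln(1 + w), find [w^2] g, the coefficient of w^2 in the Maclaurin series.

1/2

Expand each factor separately, then convolve coefficients.
g(0) = 0
g′(0) = 0
g′′(0) = 1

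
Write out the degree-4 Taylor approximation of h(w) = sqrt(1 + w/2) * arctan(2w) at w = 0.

Write out both Maclaurin series and multiply, keeping only the needed powers.

-125*w^4/192 - 131*w^3/48 + w^2/2 + 2*w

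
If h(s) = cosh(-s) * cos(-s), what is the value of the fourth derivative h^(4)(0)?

-4

Multiply the two series term by term and collect like powers.
The coefficient of s^4 in the expansion is -1/6, so h^(4)(0) = 4! * (-1/6) = -4.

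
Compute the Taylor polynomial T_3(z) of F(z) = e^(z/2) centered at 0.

z^3/48 + z^2/8 + z/2 + 1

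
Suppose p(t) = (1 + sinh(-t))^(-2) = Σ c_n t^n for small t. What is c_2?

Substitute the inner expansion into the outer series and collect powers.

3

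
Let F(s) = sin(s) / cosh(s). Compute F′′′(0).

-4

Divide the numerator series by the denominator series (power-series long division).
The coefficient of s^3 in the expansion is -2/3, so F′′′(0) = 3! * (-2/3) = -4.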